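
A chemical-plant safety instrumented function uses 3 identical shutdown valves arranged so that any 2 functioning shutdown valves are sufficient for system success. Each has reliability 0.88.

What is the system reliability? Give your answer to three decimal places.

R = Σ_{i=2}^{3} C(3,i) p^i (1−p)^{3−i} with p = 0.88
C(3,2)·0.88^2·0.12^1 = 0.27878
C(3,3)·0.88^3·0.12^0 = 0.68147
Sum = 0.960

0.960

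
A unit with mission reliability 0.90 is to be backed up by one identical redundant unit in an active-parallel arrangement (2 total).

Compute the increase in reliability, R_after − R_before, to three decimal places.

R_before = 0.90
R_after = 1 − (1 − 0.90)^2 = 0.990
ΔR = 0.990 − 0.90 = 0.090

0.090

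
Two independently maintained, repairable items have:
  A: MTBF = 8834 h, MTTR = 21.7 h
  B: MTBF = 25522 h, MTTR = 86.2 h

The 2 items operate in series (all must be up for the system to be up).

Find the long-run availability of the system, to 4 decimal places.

A(A) = MTBF/(MTBF+MTTR) = 8834/(8834+21.7) = 0.997550
A(B) = MTBF/(MTBF+MTTR) = 25522/(25522+86.2) = 0.996634
Series availability: 0.997550 × 0.996634 = 0.9942

0.9942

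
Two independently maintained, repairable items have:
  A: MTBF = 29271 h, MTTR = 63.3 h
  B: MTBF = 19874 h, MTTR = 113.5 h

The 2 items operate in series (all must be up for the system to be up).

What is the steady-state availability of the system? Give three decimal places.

0.992

A(A) = MTBF/(MTBF+MTTR) = 29271/(29271+63.3) = 0.997842
A(B) = MTBF/(MTBF+MTTR) = 19874/(19874+113.5) = 0.994321
Series availability: 0.997842 × 0.994321 = 0.992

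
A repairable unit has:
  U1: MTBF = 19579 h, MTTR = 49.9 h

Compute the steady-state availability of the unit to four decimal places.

A(U1) = MTBF/(MTBF+MTTR) = 19579/(19579+49.9) = 0.9975

0.9975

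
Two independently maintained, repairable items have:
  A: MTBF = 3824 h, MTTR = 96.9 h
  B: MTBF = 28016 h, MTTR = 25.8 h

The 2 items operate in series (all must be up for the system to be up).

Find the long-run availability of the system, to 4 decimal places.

A(A) = MTBF/(MTBF+MTTR) = 3824/(3824+96.9) = 0.975286
A(B) = MTBF/(MTBF+MTTR) = 28016/(28016+25.8) = 0.999080
Series availability: 0.975286 × 0.999080 = 0.9744

0.9744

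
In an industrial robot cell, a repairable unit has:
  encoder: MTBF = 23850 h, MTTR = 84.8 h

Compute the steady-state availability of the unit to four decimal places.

0.9965

A(encoder) = MTBF/(MTBF+MTTR) = 23850/(23850+84.8) = 0.9965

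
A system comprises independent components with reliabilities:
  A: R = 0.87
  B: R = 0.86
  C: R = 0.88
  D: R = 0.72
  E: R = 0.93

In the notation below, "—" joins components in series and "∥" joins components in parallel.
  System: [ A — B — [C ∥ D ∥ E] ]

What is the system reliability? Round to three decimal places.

Parallel (C, D, and E): 1 − (1 − 0.88000)(1 − 0.72000)(1 − 0.93000) = 0.99765
Series (A, B, and [0.99765]): 0.87000 × 0.86000 × 0.99765 = 0.746

0.746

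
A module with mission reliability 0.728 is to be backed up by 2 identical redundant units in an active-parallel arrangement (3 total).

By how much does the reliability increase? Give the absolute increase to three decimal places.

R_before = 0.728
R_after = 1 − (1 − 0.728)^3 = 0.980
ΔR = 0.980 − 0.728 = 0.252

0.252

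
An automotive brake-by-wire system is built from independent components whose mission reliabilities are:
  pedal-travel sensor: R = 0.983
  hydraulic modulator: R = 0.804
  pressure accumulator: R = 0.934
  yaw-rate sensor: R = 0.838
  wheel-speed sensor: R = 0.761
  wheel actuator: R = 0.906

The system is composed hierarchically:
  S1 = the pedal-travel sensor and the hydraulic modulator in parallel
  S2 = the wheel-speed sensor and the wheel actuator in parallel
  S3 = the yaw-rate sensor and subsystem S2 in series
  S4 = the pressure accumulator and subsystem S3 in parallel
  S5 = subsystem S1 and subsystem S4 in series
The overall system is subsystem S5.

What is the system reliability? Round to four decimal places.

0.9848

Parallel (pedal-travel sensor and hydraulic modulator): 1 − (1 − 0.983000)(1 − 0.804000) = 0.996668
Parallel (wheel-speed sensor and wheel actuator): 1 − (1 − 0.761000)(1 − 0.906000) = 0.977534
Series (yaw-rate sensor and [0.977534]): 0.838000 × 0.977534 = 0.819173
Parallel (pressure accumulator and [0.819173]): 1 − (1 − 0.934000)(1 − 0.819173) = 0.988065
Series ([0.996668] and [0.988065]): 0.996668 × 0.988065 = 0.9848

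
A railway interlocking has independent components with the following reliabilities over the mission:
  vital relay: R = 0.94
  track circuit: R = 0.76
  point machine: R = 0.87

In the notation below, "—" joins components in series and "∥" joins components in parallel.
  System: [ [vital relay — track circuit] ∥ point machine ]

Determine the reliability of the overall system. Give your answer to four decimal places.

Series (vital relay and track circuit): 0.940000 × 0.760000 = 0.714400
Parallel ([0.714400] and point machine): 1 − (1 − 0.714400)(1 − 0.870000) = 0.9629

0.9629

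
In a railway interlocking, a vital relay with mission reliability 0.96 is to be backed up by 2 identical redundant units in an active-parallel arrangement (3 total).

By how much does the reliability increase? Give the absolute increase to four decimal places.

R_before = 0.96
R_after = 1 − (1 − 0.96)^3 = 0.9999
ΔR = 0.9999 − 0.96 = 0.0399

0.0399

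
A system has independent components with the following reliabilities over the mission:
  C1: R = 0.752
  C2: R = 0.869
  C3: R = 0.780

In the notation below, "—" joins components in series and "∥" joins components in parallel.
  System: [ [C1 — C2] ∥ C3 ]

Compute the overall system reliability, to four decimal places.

Series (C1 and C2): 0.752000 × 0.869000 = 0.653488
Parallel ([0.653488] and C3): 1 − (1 − 0.653488)(1 − 0.780000) = 0.9238

0.9238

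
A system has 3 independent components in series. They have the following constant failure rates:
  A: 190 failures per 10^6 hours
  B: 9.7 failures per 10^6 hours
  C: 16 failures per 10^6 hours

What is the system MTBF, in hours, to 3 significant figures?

4640

Series of exponential components: λ_sys = Σ λ_i
λ_sys = 0.00019 + 0.0000097 + 0.000016 = 2.1570e-04 /h
MTBF = 1 / λ_sys = 4640 h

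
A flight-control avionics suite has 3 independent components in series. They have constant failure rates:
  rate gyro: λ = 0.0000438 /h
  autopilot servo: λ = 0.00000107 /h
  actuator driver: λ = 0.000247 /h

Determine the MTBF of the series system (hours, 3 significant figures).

Series of exponential components: λ_sys = Σ λ_i
λ_sys = 0.0000438 + 0.00000107 + 0.000247 = 2.9187e-04 /h
MTBF = 1 / λ_sys = 3430 h

3430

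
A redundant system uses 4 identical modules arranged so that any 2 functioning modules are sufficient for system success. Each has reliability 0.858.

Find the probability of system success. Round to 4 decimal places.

R = Σ_{i=2}^{4} C(4,i) p^i (1−p)^{4−i} with p = 0.858
C(4,2)·0.858^2·0.142^2 = 0.089064
C(4,3)·0.858^3·0.142^1 = 0.358765
C(4,4)·0.858^4·0.142^0 = 0.541937
Sum = 0.9898

0.9898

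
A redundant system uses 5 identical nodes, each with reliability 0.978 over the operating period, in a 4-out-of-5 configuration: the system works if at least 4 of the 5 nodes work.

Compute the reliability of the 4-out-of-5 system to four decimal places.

0.9954

R = Σ_{i=4}^{5} C(5,i) p^i (1−p)^{5−i} with p = 0.978
C(5,4)·0.978^4·0.022^1 = 0.100635
C(5,5)·0.978^5·0.022^0 = 0.894735
Sum = 0.9954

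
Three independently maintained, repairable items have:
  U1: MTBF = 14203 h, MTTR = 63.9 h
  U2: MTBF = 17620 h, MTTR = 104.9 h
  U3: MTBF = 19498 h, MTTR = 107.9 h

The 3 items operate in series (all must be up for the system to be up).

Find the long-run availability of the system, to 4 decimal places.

A(U1) = MTBF/(MTBF+MTTR) = 14203/(14203+63.9) = 0.995521
A(U2) = MTBF/(MTBF+MTTR) = 17620/(17620+104.9) = 0.994082
A(U3) = MTBF/(MTBF+MTTR) = 19498/(19498+107.9) = 0.994497
Series availability: 0.995521 × 0.994082 × 0.994497 = 0.9842

0.9842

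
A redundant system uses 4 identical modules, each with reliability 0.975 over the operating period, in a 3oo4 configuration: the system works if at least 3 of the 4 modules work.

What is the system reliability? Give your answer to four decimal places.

0.9964

R = Σ_{i=3}^{4} C(4,i) p^i (1−p)^{4−i} with p = 0.975
C(4,3)·0.975^3·0.025^1 = 0.092686
C(4,4)·0.975^4·0.025^0 = 0.903688
Sum = 0.9964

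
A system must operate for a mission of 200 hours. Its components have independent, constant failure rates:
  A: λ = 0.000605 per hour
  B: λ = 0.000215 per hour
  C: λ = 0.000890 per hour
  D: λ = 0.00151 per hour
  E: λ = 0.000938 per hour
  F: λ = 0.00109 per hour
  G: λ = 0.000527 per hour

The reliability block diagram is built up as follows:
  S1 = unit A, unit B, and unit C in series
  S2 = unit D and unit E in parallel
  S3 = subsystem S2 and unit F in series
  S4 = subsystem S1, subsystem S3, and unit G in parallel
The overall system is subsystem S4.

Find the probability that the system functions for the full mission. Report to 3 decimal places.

R(A) = exp(−0.000605 × 200) = 0.88603
R(B) = exp(−0.000215 × 200) = 0.95791
R(C) = exp(−0.000890 × 200) = 0.83694
R(D) = exp(−0.00151 × 200) = 0.73934
R(E) = exp(−0.000938 × 200) = 0.82895
R(F) = exp(−0.00109 × 200) = 0.80413
R(G) = exp(−0.000527 × 200) = 0.89996
Series (A, B, and C): 0.88603 × 0.95791 × 0.83694 = 0.71034
Parallel (D and E): 1 − (1 − 0.73934)(1 − 0.82895) = 0.95541
Series ([0.95541] and F): 0.95541 × 0.80413 = 0.76827
Parallel ([0.71034], [0.76827], and G): 1 − (1 − 0.71034)(1 − 0.76827)(1 − 0.89996) = 0.993

0.993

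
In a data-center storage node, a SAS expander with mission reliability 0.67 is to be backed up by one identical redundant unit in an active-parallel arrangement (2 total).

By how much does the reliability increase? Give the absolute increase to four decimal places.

0.2211

R_before = 0.67
R_after = 1 − (1 − 0.67)^2 = 0.8911
ΔR = 0.8911 − 0.67 = 0.2211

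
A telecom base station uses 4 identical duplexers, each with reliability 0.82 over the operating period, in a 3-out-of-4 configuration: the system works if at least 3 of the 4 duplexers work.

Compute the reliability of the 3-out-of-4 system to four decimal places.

0.8491

R = Σ_{i=3}^{4} C(4,i) p^i (1−p)^{4−i} with p = 0.82
C(4,3)·0.82^3·0.18^1 = 0.396985
C(4,4)·0.82^4·0.18^0 = 0.452122
Sum = 0.8491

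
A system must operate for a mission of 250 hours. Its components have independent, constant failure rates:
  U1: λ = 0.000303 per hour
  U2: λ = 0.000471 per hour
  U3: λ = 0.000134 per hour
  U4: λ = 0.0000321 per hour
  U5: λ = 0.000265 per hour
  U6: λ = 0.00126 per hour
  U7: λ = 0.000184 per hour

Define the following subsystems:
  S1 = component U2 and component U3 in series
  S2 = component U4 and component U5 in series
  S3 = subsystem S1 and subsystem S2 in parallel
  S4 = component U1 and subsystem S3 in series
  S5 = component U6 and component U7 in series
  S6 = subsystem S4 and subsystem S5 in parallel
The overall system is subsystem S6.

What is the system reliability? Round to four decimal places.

0.9751

R(U1) = exp(−0.000303 × 250) = 0.927048
R(U2) = exp(−0.000471 × 250) = 0.888918
R(U3) = exp(−0.000134 × 250) = 0.967055
R(U4) = exp(−0.0000321 × 250) = 0.992007
R(U5) = exp(−0.000265 × 250) = 0.935897
R(U6) = exp(−0.00126 × 250) = 0.729789
R(U7) = exp(−0.000184 × 250) = 0.955042
Series (U2 and U3): 0.888918 × 0.967055 = 0.859633
Series (U4 and U5): 0.992007 × 0.935897 = 0.928416
Parallel ([0.859633] and [0.928416]): 1 − (1 − 0.859633)(1 − 0.928416) = 0.989952
Series (U1 and [0.989952]): 0.927048 × 0.989952 = 0.917733
Series (U6 and U7): 0.729789 × 0.955042 = 0.696979
Parallel ([0.917733] and [0.696979]): 1 − (1 − 0.917733)(1 − 0.696979) = 0.9751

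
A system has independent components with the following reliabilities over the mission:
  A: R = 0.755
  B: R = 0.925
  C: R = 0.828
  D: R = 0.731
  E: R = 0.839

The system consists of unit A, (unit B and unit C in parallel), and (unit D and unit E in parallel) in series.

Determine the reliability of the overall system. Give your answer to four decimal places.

0.7130

Parallel (B and C): 1 − (1 − 0.925000)(1 − 0.828000) = 0.987100
Parallel (D and E): 1 − (1 − 0.731000)(1 − 0.839000) = 0.956691
Series (A, [0.987100], and [0.956691]): 0.755000 × 0.987100 × 0.956691 = 0.7130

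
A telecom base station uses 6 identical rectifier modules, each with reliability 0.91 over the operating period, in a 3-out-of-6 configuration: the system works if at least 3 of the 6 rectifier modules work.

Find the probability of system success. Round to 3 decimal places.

R = Σ_{i=3}^{6} C(6,i) p^i (1−p)^{6−i} with p = 0.91
C(6,3)·0.91^3·0.09^3 = 0.01099
C(6,4)·0.91^4·0.09^2 = 0.08332
C(6,5)·0.91^5·0.09^1 = 0.33698
C(6,6)·0.91^6·0.09^0 = 0.56787
Sum = 0.999

0.999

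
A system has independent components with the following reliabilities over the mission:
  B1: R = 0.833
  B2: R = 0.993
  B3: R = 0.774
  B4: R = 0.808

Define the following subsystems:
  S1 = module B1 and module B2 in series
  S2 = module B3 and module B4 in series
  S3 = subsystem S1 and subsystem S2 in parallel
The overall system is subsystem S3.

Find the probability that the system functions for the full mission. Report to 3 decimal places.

0.935

Series (B1 and B2): 0.83300 × 0.99300 = 0.82717
Series (B3 and B4): 0.77400 × 0.80800 = 0.62539
Parallel ([0.82717] and [0.62539]): 1 − (1 − 0.82717)(1 − 0.62539) = 0.935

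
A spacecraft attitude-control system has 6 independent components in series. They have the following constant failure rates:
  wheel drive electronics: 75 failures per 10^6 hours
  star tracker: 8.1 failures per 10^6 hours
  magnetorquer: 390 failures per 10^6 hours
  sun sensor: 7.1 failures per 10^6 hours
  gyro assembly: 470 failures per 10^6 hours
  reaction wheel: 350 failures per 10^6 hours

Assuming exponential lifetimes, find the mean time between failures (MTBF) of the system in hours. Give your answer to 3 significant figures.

769

Series of exponential components: λ_sys = Σ λ_i
λ_sys = 0.000075 + 0.0000081 + 0.00039 + 0.0000071 + 0.00047 + 0.00035 = 1.3002e-03 /h
MTBF = 1 / λ_sys = 769 h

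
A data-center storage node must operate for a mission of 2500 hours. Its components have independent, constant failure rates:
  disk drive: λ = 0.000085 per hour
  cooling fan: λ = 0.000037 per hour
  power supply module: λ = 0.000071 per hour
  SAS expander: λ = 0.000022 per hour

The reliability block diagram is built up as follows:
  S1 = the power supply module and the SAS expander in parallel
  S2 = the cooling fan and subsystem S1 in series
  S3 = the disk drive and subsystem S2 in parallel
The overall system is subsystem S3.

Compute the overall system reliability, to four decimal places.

0.9816

R(disk drive) = exp(−0.000085 × 2500) = 0.808560
R(cooling fan) = exp(−0.000037 × 2500) = 0.911649
R(power supply module) = exp(−0.000071 × 2500) = 0.837361
R(SAS expander) = exp(−0.000022 × 2500) = 0.946485
Parallel (power supply module and SAS expander): 1 − (1 − 0.837361)(1 − 0.946485) = 0.991296
Series (cooling fan and [0.991296]): 0.911649 × 0.991296 = 0.903714
Parallel (disk drive and [0.903714]): 1 − (1 − 0.808560)(1 − 0.903714) = 0.9816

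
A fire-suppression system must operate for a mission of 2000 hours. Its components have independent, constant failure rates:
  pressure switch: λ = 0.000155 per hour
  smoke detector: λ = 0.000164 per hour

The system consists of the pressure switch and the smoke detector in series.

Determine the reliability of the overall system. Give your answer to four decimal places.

0.5283

R(pressure switch) = exp(−0.000155 × 2000) = 0.733447
R(smoke detector) = exp(−0.000164 × 2000) = 0.720363
Series (pressure switch and smoke detector): 0.733447 × 0.720363 = 0.5283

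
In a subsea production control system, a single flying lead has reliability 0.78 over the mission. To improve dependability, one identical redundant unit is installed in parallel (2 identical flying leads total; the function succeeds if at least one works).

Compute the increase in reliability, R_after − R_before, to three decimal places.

0.172

R_before = 0.78
R_after = 1 − (1 − 0.78)^2 = 0.952
ΔR = 0.952 − 0.78 = 0.172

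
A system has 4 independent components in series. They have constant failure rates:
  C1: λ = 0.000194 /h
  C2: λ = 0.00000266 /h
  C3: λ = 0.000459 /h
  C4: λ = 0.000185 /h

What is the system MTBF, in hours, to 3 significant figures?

1190

Series of exponential components: λ_sys = Σ λ_i
λ_sys = 0.000194 + 0.00000266 + 0.000459 + 0.000185 = 8.4066e-04 /h
MTBF = 1 / λ_sys = 1190 h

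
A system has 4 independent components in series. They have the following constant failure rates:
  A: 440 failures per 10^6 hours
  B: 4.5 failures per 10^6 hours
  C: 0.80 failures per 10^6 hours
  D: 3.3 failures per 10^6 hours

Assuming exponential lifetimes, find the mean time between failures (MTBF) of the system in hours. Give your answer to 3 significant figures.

Series of exponential components: λ_sys = Σ λ_i
λ_sys = 0.00044 + 0.0000045 + 0.00000080 + 0.0000033 = 4.4860e-04 /h
MTBF = 1 / λ_sys = 2230 h

2230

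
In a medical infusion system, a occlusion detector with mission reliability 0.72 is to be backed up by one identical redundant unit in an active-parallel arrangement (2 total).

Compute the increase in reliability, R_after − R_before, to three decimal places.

0.202

R_before = 0.72
R_after = 1 − (1 − 0.72)^2 = 0.922
ΔR = 0.922 − 0.72 = 0.202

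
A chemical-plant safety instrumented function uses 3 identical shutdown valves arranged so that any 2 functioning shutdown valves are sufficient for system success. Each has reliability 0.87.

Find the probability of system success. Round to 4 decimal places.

0.9537

R = Σ_{i=2}^{3} C(3,i) p^i (1−p)^{3−i} with p = 0.87
C(3,2)·0.87^2·0.13^1 = 0.295191
C(3,3)·0.87^3·0.13^0 = 0.658503
Sum = 0.9537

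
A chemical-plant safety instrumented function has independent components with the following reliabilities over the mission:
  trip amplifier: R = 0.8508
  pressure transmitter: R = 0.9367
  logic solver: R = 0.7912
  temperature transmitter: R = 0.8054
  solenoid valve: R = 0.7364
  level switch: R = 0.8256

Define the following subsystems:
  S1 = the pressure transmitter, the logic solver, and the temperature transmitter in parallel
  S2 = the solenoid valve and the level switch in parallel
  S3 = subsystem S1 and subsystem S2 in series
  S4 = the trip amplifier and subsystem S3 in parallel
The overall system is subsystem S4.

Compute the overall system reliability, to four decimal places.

Parallel (pressure transmitter, logic solver, and temperature transmitter): 1 − (1 − 0.936700)(1 − 0.791200)(1 − 0.805400) = 0.997428
Parallel (solenoid valve and level switch): 1 − (1 − 0.736400)(1 − 0.825600) = 0.954028
Series ([0.997428] and [0.954028]): 0.997428 × 0.954028 = 0.951574
Parallel (trip amplifier and [0.951574]): 1 − (1 − 0.850800)(1 − 0.951574) = 0.9928

0.9928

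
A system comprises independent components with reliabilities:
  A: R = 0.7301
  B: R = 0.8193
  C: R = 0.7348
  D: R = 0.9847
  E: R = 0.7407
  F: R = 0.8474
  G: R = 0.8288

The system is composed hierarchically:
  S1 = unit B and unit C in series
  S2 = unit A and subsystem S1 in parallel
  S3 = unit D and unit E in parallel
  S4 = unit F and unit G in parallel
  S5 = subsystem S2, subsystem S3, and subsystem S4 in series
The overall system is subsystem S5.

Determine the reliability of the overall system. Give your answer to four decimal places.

Series (B and C): 0.819300 × 0.734800 = 0.602022
Parallel (A and [0.602022]): 1 − (1 − 0.730100)(1 − 0.602022) = 0.892586
Parallel (D and E): 1 − (1 − 0.984700)(1 − 0.740700) = 0.996033
Parallel (F and G): 1 − (1 − 0.847400)(1 − 0.828800) = 0.973875
Series ([0.892586], [0.996033], and [0.973875]): 0.892586 × 0.996033 × 0.973875 = 0.8658

0.8658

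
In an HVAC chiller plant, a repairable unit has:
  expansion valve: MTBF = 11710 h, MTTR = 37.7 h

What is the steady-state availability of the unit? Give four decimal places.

A(expansion valve) = MTBF/(MTBF+MTTR) = 11710/(11710+37.7) = 0.9968

0.9968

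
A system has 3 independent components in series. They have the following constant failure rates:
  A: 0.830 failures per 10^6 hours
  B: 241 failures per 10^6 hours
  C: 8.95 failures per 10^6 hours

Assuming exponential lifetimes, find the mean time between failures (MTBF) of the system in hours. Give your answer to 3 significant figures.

3990

Series of exponential components: λ_sys = Σ λ_i
λ_sys = 0.000000830 + 0.000241 + 0.00000895 = 2.5078e-04 /h
MTBF = 1 / λ_sys = 3990 h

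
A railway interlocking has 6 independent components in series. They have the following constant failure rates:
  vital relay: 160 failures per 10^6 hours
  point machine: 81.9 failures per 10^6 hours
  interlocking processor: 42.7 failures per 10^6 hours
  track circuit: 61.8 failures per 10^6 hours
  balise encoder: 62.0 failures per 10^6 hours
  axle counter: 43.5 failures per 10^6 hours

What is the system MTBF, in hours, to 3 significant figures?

Series of exponential components: λ_sys = Σ λ_i
λ_sys = 0.000160 + 0.0000819 + 0.0000427 + 0.0000618 + 0.0000620 + 0.0000435 = 4.5190e-04 /h
MTBF = 1 / λ_sys = 2210 h

2210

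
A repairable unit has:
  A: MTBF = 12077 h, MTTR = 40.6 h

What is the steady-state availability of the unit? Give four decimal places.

A(A) = MTBF/(MTBF+MTTR) = 12077/(12077+40.6) = 0.9966

0.9966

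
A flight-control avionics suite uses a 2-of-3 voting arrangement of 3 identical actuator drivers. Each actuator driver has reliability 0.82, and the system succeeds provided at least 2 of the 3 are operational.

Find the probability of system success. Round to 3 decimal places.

R = Σ_{i=2}^{3} C(3,i) p^i (1−p)^{3−i} with p = 0.82
C(3,2)·0.82^2·0.18^1 = 0.36310
C(3,3)·0.82^3·0.18^0 = 0.55137
Sum = 0.914

0.914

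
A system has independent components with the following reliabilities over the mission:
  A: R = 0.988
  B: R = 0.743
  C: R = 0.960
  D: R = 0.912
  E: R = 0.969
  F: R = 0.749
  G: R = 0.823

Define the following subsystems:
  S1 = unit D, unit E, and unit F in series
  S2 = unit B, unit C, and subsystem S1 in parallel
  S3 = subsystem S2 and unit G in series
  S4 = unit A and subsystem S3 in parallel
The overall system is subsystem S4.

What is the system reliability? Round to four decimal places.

Series (D, E, and F): 0.912000 × 0.969000 × 0.749000 = 0.661912
Parallel (B, C, and [0.661912]): 1 − (1 − 0.743000)(1 − 0.960000)(1 − 0.661912) = 0.996524
Series ([0.996524] and G): 0.996524 × 0.823000 = 0.820139
Parallel (A and [0.820139]): 1 − (1 − 0.988000)(1 − 0.820139) = 0.9978

0.9978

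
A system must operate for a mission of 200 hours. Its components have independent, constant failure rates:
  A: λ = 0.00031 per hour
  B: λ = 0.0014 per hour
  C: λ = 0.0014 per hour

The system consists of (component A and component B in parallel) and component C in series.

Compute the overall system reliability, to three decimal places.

0.745

R(A) = exp(−0.00031 × 200) = 0.93988
R(B) = exp(−0.0014 × 200) = 0.75578
R(C) = exp(−0.0014 × 200) = 0.75578
Parallel (A and B): 1 − (1 − 0.93988)(1 − 0.75578) = 0.98532
Series ([0.98532] and C): 0.98532 × 0.75578 = 0.745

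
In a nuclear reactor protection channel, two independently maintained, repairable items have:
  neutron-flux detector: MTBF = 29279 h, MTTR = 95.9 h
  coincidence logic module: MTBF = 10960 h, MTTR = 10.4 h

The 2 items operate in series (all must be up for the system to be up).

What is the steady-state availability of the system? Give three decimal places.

A(neutron-flux detector) = MTBF/(MTBF+MTTR) = 29279/(29279+95.9) = 0.996735
A(coincidence logic module) = MTBF/(MTBF+MTTR) = 10960/(10960+10.4) = 0.999052
Series availability: 0.996735 × 0.999052 = 0.996

0.996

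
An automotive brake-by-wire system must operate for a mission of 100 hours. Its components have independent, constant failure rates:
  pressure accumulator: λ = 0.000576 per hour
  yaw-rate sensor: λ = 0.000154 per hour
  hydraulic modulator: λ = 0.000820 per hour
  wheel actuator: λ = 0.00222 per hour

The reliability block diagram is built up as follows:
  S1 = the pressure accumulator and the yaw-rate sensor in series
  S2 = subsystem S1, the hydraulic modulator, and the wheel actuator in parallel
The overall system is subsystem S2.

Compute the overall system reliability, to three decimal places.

0.999

R(pressure accumulator) = exp(−0.000576 × 100) = 0.94403
R(yaw-rate sensor) = exp(−0.000154 × 100) = 0.98472
R(hydraulic modulator) = exp(−0.000820 × 100) = 0.92127
R(wheel actuator) = exp(−0.00222 × 100) = 0.80092
Series (pressure accumulator and yaw-rate sensor): 0.94403 × 0.98472 = 0.92961
Parallel ([0.92961], hydraulic modulator, and wheel actuator): 1 − (1 − 0.92961)(1 − 0.92127)(1 − 0.80092) = 0.999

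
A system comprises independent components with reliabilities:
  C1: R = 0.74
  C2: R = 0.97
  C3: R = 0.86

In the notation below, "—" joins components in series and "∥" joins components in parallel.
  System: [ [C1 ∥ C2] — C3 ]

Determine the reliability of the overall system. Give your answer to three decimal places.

Parallel (C1 and C2): 1 − (1 − 0.74000)(1 − 0.97000) = 0.99220
Series ([0.99220] and C3): 0.99220 × 0.86000 = 0.853

0.853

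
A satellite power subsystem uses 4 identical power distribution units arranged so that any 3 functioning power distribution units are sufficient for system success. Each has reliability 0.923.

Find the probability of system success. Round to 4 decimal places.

0.9680

R = Σ_{i=3}^{4} C(4,i) p^i (1−p)^{4−i} with p = 0.923
C(4,3)·0.923^3·0.077^1 = 0.242190
C(4,4)·0.923^4·0.077^0 = 0.725783
Sum = 0.9680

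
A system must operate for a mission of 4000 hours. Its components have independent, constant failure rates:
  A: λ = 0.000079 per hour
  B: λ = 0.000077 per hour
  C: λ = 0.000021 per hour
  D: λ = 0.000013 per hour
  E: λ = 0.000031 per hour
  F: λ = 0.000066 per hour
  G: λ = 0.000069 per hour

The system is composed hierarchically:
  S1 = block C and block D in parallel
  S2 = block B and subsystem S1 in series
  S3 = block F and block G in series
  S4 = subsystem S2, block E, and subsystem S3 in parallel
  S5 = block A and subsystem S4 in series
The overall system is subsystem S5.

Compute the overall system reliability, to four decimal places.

R(A) = exp(−0.000079 × 4000) = 0.729059
R(B) = exp(−0.000077 × 4000) = 0.734915
R(C) = exp(−0.000021 × 4000) = 0.919431
R(D) = exp(−0.000013 × 4000) = 0.949329
R(E) = exp(−0.000031 × 4000) = 0.883380
R(F) = exp(−0.000066 × 4000) = 0.767974
R(G) = exp(−0.000069 × 4000) = 0.758813
Parallel (C and D): 1 − (1 − 0.919431)(1 − 0.949329) = 0.995917
Series (B and [0.995917]): 0.734915 × 0.995917 = 0.731914
Series (F and G): 0.767974 × 0.758813 = 0.582749
Parallel ([0.731914], E, and [0.582749]): 1 − (1 − 0.731914)(1 − 0.883380)(1 − 0.582749) = 0.986955
Series (A and [0.986955]): 0.729059 × 0.986955 = 0.7195

0.7195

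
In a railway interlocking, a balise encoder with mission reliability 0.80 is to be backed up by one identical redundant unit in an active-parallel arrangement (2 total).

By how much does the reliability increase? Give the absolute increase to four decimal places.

0.1600

R_before = 0.80
R_after = 1 − (1 − 0.80)^2 = 0.9600
ΔR = 0.9600 − 0.80 = 0.1600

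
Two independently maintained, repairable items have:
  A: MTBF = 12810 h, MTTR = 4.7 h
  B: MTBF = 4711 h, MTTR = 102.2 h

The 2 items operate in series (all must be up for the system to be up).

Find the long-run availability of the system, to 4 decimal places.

A(A) = MTBF/(MTBF+MTTR) = 12810/(12810+4.7) = 0.999633
A(B) = MTBF/(MTBF+MTTR) = 4711/(4711+102.2) = 0.978767
Series availability: 0.999633 × 0.978767 = 0.9784

0.9784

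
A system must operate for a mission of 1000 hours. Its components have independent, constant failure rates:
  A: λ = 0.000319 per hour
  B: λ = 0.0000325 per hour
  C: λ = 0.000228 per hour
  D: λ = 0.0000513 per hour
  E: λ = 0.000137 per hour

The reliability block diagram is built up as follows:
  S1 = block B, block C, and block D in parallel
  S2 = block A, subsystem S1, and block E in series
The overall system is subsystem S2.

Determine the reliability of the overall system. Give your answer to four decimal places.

0.6336

R(A) = exp(−0.000319 × 1000) = 0.726876
R(B) = exp(−0.0000325 × 1000) = 0.968022
R(C) = exp(−0.000228 × 1000) = 0.796124
R(D) = exp(−0.0000513 × 1000) = 0.949994
R(E) = exp(−0.000137 × 1000) = 0.871970
Parallel (B, C, and D): 1 − (1 − 0.968022)(1 − 0.796124)(1 − 0.949994) = 0.999674
Series (A, [0.999674], and E): 0.726876 × 0.999674 × 0.871970 = 0.6336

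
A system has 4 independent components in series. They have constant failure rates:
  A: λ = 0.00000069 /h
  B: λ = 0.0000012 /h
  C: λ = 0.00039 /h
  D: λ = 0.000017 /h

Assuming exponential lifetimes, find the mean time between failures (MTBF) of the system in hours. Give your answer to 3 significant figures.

Series of exponential components: λ_sys = Σ λ_i
λ_sys = 0.00000069 + 0.0000012 + 0.00039 + 0.000017 = 4.0889e-04 /h
MTBF = 1 / λ_sys = 2450 h

2450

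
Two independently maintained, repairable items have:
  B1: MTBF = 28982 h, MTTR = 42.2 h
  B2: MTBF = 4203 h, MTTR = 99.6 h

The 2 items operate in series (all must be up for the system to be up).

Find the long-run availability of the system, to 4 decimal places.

0.9754

A(B1) = MTBF/(MTBF+MTTR) = 28982/(28982+42.2) = 0.998546
A(B2) = MTBF/(MTBF+MTTR) = 4203/(4203+99.6) = 0.976851
Series availability: 0.998546 × 0.976851 = 0.9754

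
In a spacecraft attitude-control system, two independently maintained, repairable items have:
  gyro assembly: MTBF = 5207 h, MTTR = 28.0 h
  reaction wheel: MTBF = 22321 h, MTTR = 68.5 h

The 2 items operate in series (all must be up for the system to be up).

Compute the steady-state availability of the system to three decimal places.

0.992

A(gyro assembly) = MTBF/(MTBF+MTTR) = 5207/(5207+28.0) = 0.994651
A(reaction wheel) = MTBF/(MTBF+MTTR) = 22321/(22321+68.5) = 0.996941
Series availability: 0.994651 × 0.996941 = 0.992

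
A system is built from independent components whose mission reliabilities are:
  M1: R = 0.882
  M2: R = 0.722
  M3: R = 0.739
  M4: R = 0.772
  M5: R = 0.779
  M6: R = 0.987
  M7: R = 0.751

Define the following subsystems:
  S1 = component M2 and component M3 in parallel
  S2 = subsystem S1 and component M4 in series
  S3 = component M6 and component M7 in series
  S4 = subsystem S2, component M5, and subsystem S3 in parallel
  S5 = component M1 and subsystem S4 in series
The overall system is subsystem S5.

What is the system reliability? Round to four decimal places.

Parallel (M2 and M3): 1 − (1 − 0.722000)(1 − 0.739000) = 0.927442
Series ([0.927442] and M4): 0.927442 × 0.772000 = 0.715985
Series (M6 and M7): 0.987000 × 0.751000 = 0.741237
Parallel ([0.715985], M5, and [0.741237]): 1 − (1 − 0.715985)(1 − 0.779000)(1 − 0.741237) = 0.983758
Series (M1 and [0.983758]): 0.882000 × 0.983758 = 0.8677

0.8677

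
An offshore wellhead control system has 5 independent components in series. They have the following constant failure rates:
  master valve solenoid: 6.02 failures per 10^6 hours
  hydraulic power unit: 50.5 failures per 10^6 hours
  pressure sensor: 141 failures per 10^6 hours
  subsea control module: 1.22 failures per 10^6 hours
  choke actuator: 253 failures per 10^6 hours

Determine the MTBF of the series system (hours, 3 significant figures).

Series of exponential components: λ_sys = Σ λ_i
λ_sys = 0.00000602 + 0.0000505 + 0.000141 + 0.00000122 + 0.000253 = 4.5174e-04 /h
MTBF = 1 / λ_sys = 2210 h

2210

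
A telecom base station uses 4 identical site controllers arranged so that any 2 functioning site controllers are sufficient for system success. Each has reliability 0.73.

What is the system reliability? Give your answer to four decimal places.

0.9372

R = Σ_{i=2}^{4} C(4,i) p^i (1−p)^{4−i} with p = 0.73
C(4,2)·0.73^2·0.27^2 = 0.233090
C(4,3)·0.73^3·0.27^1 = 0.420138
C(4,4)·0.73^4·0.27^0 = 0.283982
Sum = 0.9372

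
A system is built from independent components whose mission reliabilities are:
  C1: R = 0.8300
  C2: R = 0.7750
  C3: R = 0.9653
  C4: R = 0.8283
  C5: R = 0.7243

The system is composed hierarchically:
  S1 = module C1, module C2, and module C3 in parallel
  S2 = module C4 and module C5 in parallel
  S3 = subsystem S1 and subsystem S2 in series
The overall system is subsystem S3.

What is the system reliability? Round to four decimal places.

0.9514

Parallel (C1, C2, and C3): 1 − (1 − 0.830000)(1 − 0.775000)(1 − 0.965300) = 0.998673
Parallel (C4 and C5): 1 − (1 − 0.828300)(1 − 0.724300) = 0.952662
Series ([0.998673] and [0.952662]): 0.998673 × 0.952662 = 0.9514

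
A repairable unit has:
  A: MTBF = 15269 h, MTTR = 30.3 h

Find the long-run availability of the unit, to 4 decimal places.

A(A) = MTBF/(MTBF+MTTR) = 15269/(15269+30.3) = 0.9980

0.9980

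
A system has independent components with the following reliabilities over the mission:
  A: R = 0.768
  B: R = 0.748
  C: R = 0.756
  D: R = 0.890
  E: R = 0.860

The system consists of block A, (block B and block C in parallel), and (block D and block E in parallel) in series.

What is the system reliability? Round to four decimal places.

Parallel (B and C): 1 − (1 − 0.748000)(1 − 0.756000) = 0.938512
Parallel (D and E): 1 − (1 − 0.890000)(1 − 0.860000) = 0.984600
Series (A, [0.938512], and [0.984600]): 0.768000 × 0.938512 × 0.984600 = 0.7097

0.7097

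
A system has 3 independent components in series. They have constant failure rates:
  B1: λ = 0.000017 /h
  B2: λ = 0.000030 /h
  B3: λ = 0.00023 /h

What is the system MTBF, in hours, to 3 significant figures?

3610

Series of exponential components: λ_sys = Σ λ_i
λ_sys = 0.000017 + 0.000030 + 0.00023 = 2.7700e-04 /h
MTBF = 1 / λ_sys = 3610 h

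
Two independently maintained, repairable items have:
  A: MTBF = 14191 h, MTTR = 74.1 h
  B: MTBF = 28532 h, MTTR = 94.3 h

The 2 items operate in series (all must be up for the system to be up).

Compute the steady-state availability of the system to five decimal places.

0.99153

A(A) = MTBF/(MTBF+MTTR) = 14191/(14191+74.1) = 0.994806
A(B) = MTBF/(MTBF+MTTR) = 28532/(28532+94.3) = 0.996706
Series availability: 0.994806 × 0.996706 = 0.99153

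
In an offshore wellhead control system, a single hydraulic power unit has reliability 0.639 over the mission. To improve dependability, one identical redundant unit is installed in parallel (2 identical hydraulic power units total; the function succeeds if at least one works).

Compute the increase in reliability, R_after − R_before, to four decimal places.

R_before = 0.639
R_after = 1 − (1 − 0.639)^2 = 0.8697
ΔR = 0.8697 − 0.639 = 0.2307

0.2307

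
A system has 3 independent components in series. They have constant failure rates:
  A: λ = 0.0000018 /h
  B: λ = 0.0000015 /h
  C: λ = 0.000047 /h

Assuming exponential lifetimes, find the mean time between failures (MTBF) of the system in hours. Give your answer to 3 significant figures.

Series of exponential components: λ_sys = Σ λ_i
λ_sys = 0.0000018 + 0.0000015 + 0.000047 = 5.0300e-05 /h
MTBF = 1 / λ_sys = 19900 h

19900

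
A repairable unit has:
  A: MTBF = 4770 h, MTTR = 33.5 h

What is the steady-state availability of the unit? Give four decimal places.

0.9930

A(A) = MTBF/(MTBF+MTTR) = 4770/(4770+33.5) = 0.9930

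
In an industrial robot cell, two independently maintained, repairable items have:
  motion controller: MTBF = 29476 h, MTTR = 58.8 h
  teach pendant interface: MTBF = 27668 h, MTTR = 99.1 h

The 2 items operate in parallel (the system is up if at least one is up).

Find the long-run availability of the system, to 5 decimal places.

A(motion controller) = MTBF/(MTBF+MTTR) = 29476/(29476+58.8) = 0.998009
A(teach pendant interface) = MTBF/(MTBF+MTTR) = 27668/(27668+99.1) = 0.996431
Parallel availability: 1 − (1 − 0.998009)(1 − 0.996431) = 0.99999

0.99999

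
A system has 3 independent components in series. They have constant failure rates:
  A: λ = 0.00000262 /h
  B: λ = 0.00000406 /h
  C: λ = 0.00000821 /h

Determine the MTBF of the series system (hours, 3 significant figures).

67200

Series of exponential components: λ_sys = Σ λ_i
λ_sys = 0.00000262 + 0.00000406 + 0.00000821 = 1.4890e-05 /h
MTBF = 1 / λ_sys = 67200 h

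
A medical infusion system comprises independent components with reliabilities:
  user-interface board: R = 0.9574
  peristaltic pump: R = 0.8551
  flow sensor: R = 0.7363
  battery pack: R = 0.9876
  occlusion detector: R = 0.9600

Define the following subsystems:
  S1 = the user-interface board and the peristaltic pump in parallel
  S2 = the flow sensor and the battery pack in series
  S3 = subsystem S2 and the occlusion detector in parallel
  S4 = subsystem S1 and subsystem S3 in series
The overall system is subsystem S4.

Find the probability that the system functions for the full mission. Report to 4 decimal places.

0.9830

Parallel (user-interface board and peristaltic pump): 1 − (1 − 0.957400)(1 − 0.855100) = 0.993827
Series (flow sensor and battery pack): 0.736300 × 0.987600 = 0.727170
Parallel ([0.727170] and occlusion detector): 1 − (1 − 0.727170)(1 − 0.960000) = 0.989087
Series ([0.993827] and [0.989087]): 0.993827 × 0.989087 = 0.9830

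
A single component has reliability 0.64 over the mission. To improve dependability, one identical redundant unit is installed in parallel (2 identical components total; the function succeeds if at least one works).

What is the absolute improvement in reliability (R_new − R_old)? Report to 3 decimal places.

R_before = 0.64
R_after = 1 − (1 − 0.64)^2 = 0.870
ΔR = 0.870 − 0.64 = 0.230

0.230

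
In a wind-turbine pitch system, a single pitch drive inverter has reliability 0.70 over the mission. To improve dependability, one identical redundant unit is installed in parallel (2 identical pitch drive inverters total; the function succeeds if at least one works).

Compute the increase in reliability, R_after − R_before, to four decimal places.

R_before = 0.70
R_after = 1 − (1 − 0.70)^2 = 0.9100
ΔR = 0.9100 − 0.70 = 0.2100

0.2100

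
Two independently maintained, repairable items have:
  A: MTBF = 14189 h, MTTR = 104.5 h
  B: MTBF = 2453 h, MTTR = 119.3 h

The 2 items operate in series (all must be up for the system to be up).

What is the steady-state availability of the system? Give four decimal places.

A(A) = MTBF/(MTBF+MTTR) = 14189/(14189+104.5) = 0.992689
A(B) = MTBF/(MTBF+MTTR) = 2453/(2453+119.3) = 0.953621
Series availability: 0.992689 × 0.953621 = 0.9466

0.9466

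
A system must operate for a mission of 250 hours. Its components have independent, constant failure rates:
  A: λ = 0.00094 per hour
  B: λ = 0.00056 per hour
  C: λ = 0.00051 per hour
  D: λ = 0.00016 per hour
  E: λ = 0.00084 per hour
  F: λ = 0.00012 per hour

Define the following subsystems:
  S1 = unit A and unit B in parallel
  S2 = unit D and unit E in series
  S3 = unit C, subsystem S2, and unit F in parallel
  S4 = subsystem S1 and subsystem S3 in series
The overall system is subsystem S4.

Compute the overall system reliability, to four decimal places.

0.9719

R(A) = exp(−0.00094 × 250) = 0.790571
R(B) = exp(−0.00056 × 250) = 0.869358
R(C) = exp(−0.00051 × 250) = 0.880293
R(D) = exp(−0.00016 × 250) = 0.960789
R(E) = exp(−0.00084 × 250) = 0.810584
R(F) = exp(−0.00012 × 250) = 0.970446
Parallel (A and B): 1 − (1 − 0.790571)(1 − 0.869358) = 0.972640
Series (D and E): 0.960789 × 0.810584 = 0.778800
Parallel (C, [0.778800], and F): 1 − (1 − 0.880293)(1 − 0.778800)(1 − 0.970446) = 0.999217
Series ([0.972640] and [0.999217]): 0.972640 × 0.999217 = 0.9719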